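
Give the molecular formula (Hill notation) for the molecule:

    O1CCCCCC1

Heavy atoms from the SMILES: 6 C, 1 O.
Implicit hydrogens by atom environment:
  6 × C: 2 H each → 12
  1 × O: no H
  Total hydrogens = 12.
Molecular formula: C6H12O

C6H12O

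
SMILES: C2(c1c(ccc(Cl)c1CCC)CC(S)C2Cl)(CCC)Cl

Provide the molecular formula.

C16H21Cl3S

Heavy atoms from the SMILES: 16 C, 3 Cl, 1 S.
Implicit hydrogens by atom environment:
  5 × C: 2 H each → 10
  4 × C (aromatic): no H
  3 × Cl: no H
  2 × C: 3 H each → 6
  2 × C (aromatic): 1 H each → 2
  2 × C: 1 H each → 2
  1 × C: no H
  1 × S: 1 H
  Total hydrogens = 21.
Molecular formula: C16H21Cl3S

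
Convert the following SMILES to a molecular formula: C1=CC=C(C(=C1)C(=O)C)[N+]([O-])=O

C8H7NO3

Heavy atoms from the SMILES: 8 C, 1 N, 3 O.
Implicit hydrogens by atom environment:
  4 × C (aromatic): 1 H each → 4
  2 × C (aromatic): no H
  2 × O: no H
  1 × C: 3 H
  1 × C: no H
  1 × N (charge +1): no H
  1 × O (charge -1): no H
  Total hydrogens = 7.
Molecular formula: C8H7NO3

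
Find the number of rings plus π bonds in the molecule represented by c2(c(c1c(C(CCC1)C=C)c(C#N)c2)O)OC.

Molecular formula from the SMILES: C14H15NO2.
DoU = (2C + 2 + N − H − X)/2 = (2·14 + 2 + 1 − 15 − 0)/2 = 16/2 = 8.
(Structurally: 2 ring(s) + 6 π bond(s) = 8.)

8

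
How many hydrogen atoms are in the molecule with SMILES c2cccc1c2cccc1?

8

Hydrogens are implicit in SMILES; fill each atom to its normal valence:
  8 × C (aromatic): 1 H each → 8
  2 × C (aromatic): no H
  Total hydrogens = 8.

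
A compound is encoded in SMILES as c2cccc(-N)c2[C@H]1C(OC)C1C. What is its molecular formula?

C11H15NO

Heavy atoms from the SMILES: 11 C, 1 N, 1 O.
Implicit hydrogens by atom environment:
  4 × C (aromatic): 1 H each → 4
  3 × C: 1 H each → 3
  2 × C: 3 H each → 6
  2 × C (aromatic): no H
  1 × N: 2 H
  1 × O: no H
  Total hydrogens = 15.
Molecular formula: C11H15NO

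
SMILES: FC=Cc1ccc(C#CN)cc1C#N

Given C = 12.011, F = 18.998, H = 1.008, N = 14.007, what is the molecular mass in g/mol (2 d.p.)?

Molecular formula: C11H7FN2.
M = 11×12.011 + 1×18.998 + 7×1.008 + 2×14.007 = 186.19 g/mol.

186.19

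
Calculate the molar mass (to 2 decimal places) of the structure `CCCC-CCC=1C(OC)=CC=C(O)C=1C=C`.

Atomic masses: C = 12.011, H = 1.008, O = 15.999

Molecular formula: C15H22O2.
M = 15×12.011 + 22×1.008 + 2×15.999 = 234.34 g/mol.

234.34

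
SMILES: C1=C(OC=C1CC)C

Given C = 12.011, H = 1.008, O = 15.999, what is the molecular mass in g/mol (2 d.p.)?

Molecular formula: C7H10O.
M = 7×12.011 + 10×1.008 + 1×15.999 = 110.16 g/mol.

110.16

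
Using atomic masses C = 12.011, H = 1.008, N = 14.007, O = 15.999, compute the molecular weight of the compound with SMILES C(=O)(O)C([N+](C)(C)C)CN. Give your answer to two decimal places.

Molecular formula: C6H15N2O2+.
M = 6×12.011 + 15×1.008 + 2×14.007 + 2×15.999 = 147.20 g/mol.

147.20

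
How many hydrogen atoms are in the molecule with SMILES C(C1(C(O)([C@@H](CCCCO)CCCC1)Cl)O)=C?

Hydrogens are implicit in SMILES; fill each atom to its normal valence:
  9 × C: 2 H each → 18
  3 × O: 1 H each → 3
  2 × C: 1 H each → 2
  2 × C: no H
  1 × Cl: no H
  Total hydrogens = 23.

23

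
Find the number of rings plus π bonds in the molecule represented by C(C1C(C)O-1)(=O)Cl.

2

Molecular formula from the SMILES: C4H5ClO2.
DoU = (2C + 2 + N − H − X)/2 = (2·4 + 2 + 0 − 5 − 1)/2 = 4/2 = 2.
(Structurally: 1 ring(s) + 1 π bond(s) = 2.)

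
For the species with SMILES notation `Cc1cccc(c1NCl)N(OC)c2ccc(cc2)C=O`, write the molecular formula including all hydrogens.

C15H15ClN2O2

Heavy atoms from the SMILES: 15 C, 1 Cl, 2 N, 2 O.
Implicit hydrogens by atom environment:
  7 × C (aromatic): 1 H each → 7
  5 × C (aromatic): no H
  2 × C: 3 H each → 6
  2 × O: no H
  1 × C: 1 H
  1 × Cl: no H
  1 × N: 1 H
  1 × N: no H
  Total hydrogens = 15.
Molecular formula: C15H15ClN2O2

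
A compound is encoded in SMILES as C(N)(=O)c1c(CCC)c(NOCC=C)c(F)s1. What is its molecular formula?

C11H15FN2O2S

Heavy atoms from the SMILES: 11 C, 1 F, 2 N, 2 O, 1 S.
Implicit hydrogens by atom environment:
  4 × C: 2 H each → 8
  4 × C (aromatic): no H
  2 × O: no H
  1 × C: 3 H
  1 × C: 1 H
  1 × C: no H
  1 × F: no H
  1 × N: 2 H
  1 × N: 1 H
  1 × S (aromatic): no H
  Total hydrogens = 15.
Molecular formula: C11H15FN2O2S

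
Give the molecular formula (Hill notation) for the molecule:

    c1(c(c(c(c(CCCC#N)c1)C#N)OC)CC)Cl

Heavy atoms from the SMILES: 14 C, 1 Cl, 2 N, 1 O.
Implicit hydrogens by atom environment:
  5 × C (aromatic): no H
  4 × C: 2 H each → 8
  2 × C: 3 H each → 6
  2 × C: no H
  2 × N: no H
  1 × C (aromatic): 1 H
  1 × Cl: no H
  1 × O: no H
  Total hydrogens = 15.
Molecular formula: C14H15ClN2O

C14H15ClN2O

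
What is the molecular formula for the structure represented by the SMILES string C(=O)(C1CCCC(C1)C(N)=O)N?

C8H14N2O2

Heavy atoms from the SMILES: 8 C, 2 N, 2 O.
Implicit hydrogens by atom environment:
  4 × C: 2 H each → 8
  2 × C: 1 H each → 2
  2 × C: no H
  2 × N: 2 H each → 4
  2 × O: no H
  Total hydrogens = 14.
Molecular formula: C8H14N2O2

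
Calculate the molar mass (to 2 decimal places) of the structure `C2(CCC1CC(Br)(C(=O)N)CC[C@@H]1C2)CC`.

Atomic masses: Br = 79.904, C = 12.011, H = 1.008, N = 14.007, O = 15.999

Molecular formula: C13H22BrNO.
M = 1×79.904 + 13×12.011 + 22×1.008 + 1×14.007 + 1×15.999 = 288.23 g/mol.

288.23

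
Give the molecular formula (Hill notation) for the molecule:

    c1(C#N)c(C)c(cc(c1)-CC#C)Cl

C11H8ClN

Heavy atoms from the SMILES: 11 C, 1 Cl, 1 N.
Implicit hydrogens by atom environment:
  4 × C (aromatic): no H
  2 × C (aromatic): 1 H each → 2
  2 × C: no H
  1 × C: 3 H
  1 × C: 2 H
  1 × C: 1 H
  1 × Cl: no H
  1 × N: no H
  Total hydrogens = 8.
Molecular formula: C11H8ClN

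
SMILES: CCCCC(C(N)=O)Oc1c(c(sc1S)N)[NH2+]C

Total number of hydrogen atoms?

20

Hydrogens are implicit in SMILES; fill each atom to its normal valence:
  4 × C (aromatic): no H
  3 × C: 2 H each → 6
  2 × C: 3 H each → 6
  2 × N: 2 H each → 4
  2 × O: no H
  1 × C: 1 H
  1 × C: no H
  1 × N (charge +1): 2 H
  1 × S: 1 H
  1 × S (aromatic): no H
  Total hydrogens = 20.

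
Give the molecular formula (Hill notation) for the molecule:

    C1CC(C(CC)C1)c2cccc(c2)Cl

Heavy atoms from the SMILES: 13 C, 1 Cl.
Implicit hydrogens by atom environment:
  4 × C: 2 H each → 8
  4 × C (aromatic): 1 H each → 4
  2 × C: 1 H each → 2
  2 × C (aromatic): no H
  1 × C: 3 H
  1 × Cl: no H
  Total hydrogens = 17.
Molecular formula: C13H17Cl

C13H17Cl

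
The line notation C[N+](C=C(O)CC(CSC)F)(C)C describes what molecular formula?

Heavy atoms from the SMILES: 9 C, 1 F, 1 N, 1 O, 1 S.
Implicit hydrogens by atom environment:
  4 × C: 3 H each → 12
  2 × C: 2 H each → 4
  2 × C: 1 H each → 2
  1 × C: no H
  1 × F: no H
  1 × N (charge +1): no H
  1 × O: 1 H
  1 × S: no H
  Total hydrogens = 19.
Net charge +1.
Molecular formula: C9H19FNOS+

C9H19FNOS+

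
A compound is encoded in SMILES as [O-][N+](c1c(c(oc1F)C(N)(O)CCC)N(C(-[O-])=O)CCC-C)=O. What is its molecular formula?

Heavy atoms from the SMILES: 13 C, 1 F, 3 N, 6 O.
Implicit hydrogens by atom environment:
  5 × C: 2 H each → 10
  4 × C (aromatic): no H
  2 × C: 3 H each → 6
  2 × C: no H
  2 × O: no H
  2 × O (charge -1): no H
  1 × F: no H
  1 × N: 2 H
  1 × N (charge +1): no H
  1 × N: no H
  1 × O: 1 H
  1 × O (aromatic): no H
  Total hydrogens = 19.
Net charge -1.
Molecular formula: C13H19FN3O6-

C13H19FN3O6-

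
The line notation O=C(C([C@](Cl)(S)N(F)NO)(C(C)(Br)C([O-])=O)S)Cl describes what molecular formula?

Heavy atoms from the SMILES: 1 Br, 6 C, 2 Cl, 1 F, 2 N, 4 O, 2 S.
Implicit hydrogens by atom environment:
  5 × C: no H
  2 × Cl: no H
  2 × O: no H
  2 × S: 1 H each → 2
  1 × Br: no H
  1 × C: 3 H
  1 × F: no H
  1 × N: 1 H
  1 × N: no H
  1 × O: 1 H
  1 × O (charge -1): no H
  Total hydrogens = 7.
Net charge -1.
Molecular formula: C6H7BrCl2FN2O4S2-

C6H7BrCl2FN2O4S2-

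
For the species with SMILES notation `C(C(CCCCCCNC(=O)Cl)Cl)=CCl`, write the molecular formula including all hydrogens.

C10H16Cl3NO

Heavy atoms from the SMILES: 10 C, 3 Cl, 1 N, 1 O.
Implicit hydrogens by atom environment:
  6 × C: 2 H each → 12
  3 × C: 1 H each → 3
  3 × Cl: no H
  1 × C: no H
  1 × N: 1 H
  1 × O: no H
  Total hydrogens = 16.
Molecular formula: C10H16Cl3NO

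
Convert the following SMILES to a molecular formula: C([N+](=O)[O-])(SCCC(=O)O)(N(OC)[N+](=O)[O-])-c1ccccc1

Heavy atoms from the SMILES: 11 C, 3 N, 7 O, 1 S.
Implicit hydrogens by atom environment:
  5 × C (aromatic): 1 H each → 5
  4 × O: no H
  2 × C: 2 H each → 4
  2 × C: no H
  2 × N (charge +1): no H
  2 × O (charge -1): no H
  1 × C: 3 H
  1 × C (aromatic): no H
  1 × N: no H
  1 × O: 1 H
  1 × S: no H
  Total hydrogens = 13.
Molecular formula: C11H13N3O7S

C11H13N3O7S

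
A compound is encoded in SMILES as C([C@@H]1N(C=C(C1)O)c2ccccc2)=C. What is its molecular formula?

Heavy atoms from the SMILES: 12 C, 1 N, 1 O.
Implicit hydrogens by atom environment:
  5 × C (aromatic): 1 H each → 5
  3 × C: 1 H each → 3
  2 × C: 2 H each → 4
  1 × C: no H
  1 × C (aromatic): no H
  1 × N: no H
  1 × O: 1 H
  Total hydrogens = 13.
Molecular formula: C12H13NO

C12H13NO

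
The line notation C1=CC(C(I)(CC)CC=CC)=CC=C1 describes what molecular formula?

Heavy atoms from the SMILES: 13 C, 1 I.
Implicit hydrogens by atom environment:
  5 × C (aromatic): 1 H each → 5
  2 × C: 3 H each → 6
  2 × C: 2 H each → 4
  2 × C: 1 H each → 2
  1 × C: no H
  1 × C (aromatic): no H
  1 × I: no H
  Total hydrogens = 17.
Molecular formula: C13H17I

C13H17I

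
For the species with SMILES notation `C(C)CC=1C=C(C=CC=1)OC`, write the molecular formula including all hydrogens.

C10H14O

Heavy atoms from the SMILES: 10 C, 1 O.
Implicit hydrogens by atom environment:
  4 × C (aromatic): 1 H each → 4
  2 × C: 3 H each → 6
  2 × C: 2 H each → 4
  2 × C (aromatic): no H
  1 × O: no H
  Total hydrogens = 14.
Molecular formula: C10H14O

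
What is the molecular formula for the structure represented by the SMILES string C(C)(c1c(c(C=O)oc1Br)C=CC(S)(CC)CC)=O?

C14H17BrO3S

Heavy atoms from the SMILES: 1 Br, 14 C, 3 O, 1 S.
Implicit hydrogens by atom environment:
  4 × C (aromatic): no H
  3 × C: 3 H each → 9
  3 × C: 1 H each → 3
  2 × C: 2 H each → 4
  2 × C: no H
  2 × O: no H
  1 × Br: no H
  1 × O (aromatic): no H
  1 × S: 1 H
  Total hydrogens = 17.
Molecular formula: C14H17BrO3S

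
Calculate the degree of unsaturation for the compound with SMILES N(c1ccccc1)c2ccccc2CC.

8

Molecular formula from the SMILES: C14H15N.
DoU = (2C + 2 + N − H − X)/2 = (2·14 + 2 + 1 − 15 − 0)/2 = 16/2 = 8.
(Structurally: 2 ring(s) + 6 π bond(s) = 8.)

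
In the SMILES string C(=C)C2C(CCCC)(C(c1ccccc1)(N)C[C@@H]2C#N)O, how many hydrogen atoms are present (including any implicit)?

Hydrogens are implicit in SMILES; fill each atom to its normal valence:
  5 × C: 2 H each → 10
  5 × C (aromatic): 1 H each → 5
  3 × C: 1 H each → 3
  3 × C: no H
  1 × C: 3 H
  1 × C (aromatic): no H
  1 × N: 2 H
  1 × N: no H
  1 × O: 1 H
  Total hydrogens = 24.

24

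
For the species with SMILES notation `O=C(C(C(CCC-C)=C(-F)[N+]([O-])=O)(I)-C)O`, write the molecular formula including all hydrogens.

C9H13FINO4

Heavy atoms from the SMILES: 9 C, 1 F, 1 I, 1 N, 4 O.
Implicit hydrogens by atom environment:
  4 × C: no H
  3 × C: 2 H each → 6
  2 × C: 3 H each → 6
  2 × O: no H
  1 × F: no H
  1 × I: no H
  1 × N (charge +1): no H
  1 × O: 1 H
  1 × O (charge -1): no H
  Total hydrogens = 13.
Molecular formula: C9H13FINO4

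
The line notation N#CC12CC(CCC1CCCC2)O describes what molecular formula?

Heavy atoms from the SMILES: 11 C, 1 N, 1 O.
Implicit hydrogens by atom environment:
  7 × C: 2 H each → 14
  2 × C: 1 H each → 2
  2 × C: no H
  1 × N: no H
  1 × O: 1 H
  Total hydrogens = 17.
Molecular formula: C11H17NO

C11H17NO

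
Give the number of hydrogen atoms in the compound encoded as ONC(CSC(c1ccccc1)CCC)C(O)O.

Hydrogens are implicit in SMILES; fill each atom to its normal valence:
  5 × C (aromatic): 1 H each → 5
  3 × C: 2 H each → 6
  3 × C: 1 H each → 3
  3 × O: 1 H each → 3
  1 × C: 3 H
  1 × C (aromatic): no H
  1 × N: 1 H
  1 × S: no H
  Total hydrogens = 21.

21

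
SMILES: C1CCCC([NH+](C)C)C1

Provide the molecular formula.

C8H18N+

Heavy atoms from the SMILES: 8 C, 1 N.
Implicit hydrogens by atom environment:
  5 × C: 2 H each → 10
  2 × C: 3 H each → 6
  1 × C: 1 H
  1 × N (charge +1): 1 H
  Total hydrogens = 18.
Net charge +1.
Molecular formula: C8H18N+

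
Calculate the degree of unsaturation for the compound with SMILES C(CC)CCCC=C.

Molecular formula from the SMILES: C8H16.
DoU = (2C + 2 + N − H − X)/2 = (2·8 + 2 + 0 − 16 − 0)/2 = 2/2 = 1.
(Structurally: 0 ring(s) + 1 π bond(s) = 1.)

1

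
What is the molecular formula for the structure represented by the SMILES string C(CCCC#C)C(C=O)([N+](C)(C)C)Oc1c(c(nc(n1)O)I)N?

Heavy atoms from the SMILES: 15 C, 1 I, 4 N, 3 O.
Implicit hydrogens by atom environment:
  4 × C: 2 H each → 8
  4 × C (aromatic): no H
  3 × C: 3 H each → 9
  2 × C: 1 H each → 2
  2 × C: no H
  2 × N (aromatic): no H
  2 × O: no H
  1 × I: no H
  1 × N: 2 H
  1 × N (charge +1): no H
  1 × O: 1 H
  Total hydrogens = 22.
Net charge +1.
Molecular formula: C15H22IN4O3+

C15H22IN4O3+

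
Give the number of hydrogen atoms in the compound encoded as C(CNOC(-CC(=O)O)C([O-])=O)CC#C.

12

Hydrogens are implicit in SMILES; fill each atom to its normal valence:
  4 × C: 2 H each → 8
  3 × C: no H
  3 × O: no H
  2 × C: 1 H each → 2
  1 × N: 1 H
  1 × O: 1 H
  1 × O (charge -1): no H
  Total hydrogens = 12.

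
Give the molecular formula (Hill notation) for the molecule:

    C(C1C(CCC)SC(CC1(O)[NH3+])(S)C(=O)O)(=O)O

Heavy atoms from the SMILES: 10 C, 1 N, 5 O, 2 S.
Implicit hydrogens by atom environment:
  4 × C: no H
  3 × C: 2 H each → 6
  3 × O: 1 H each → 3
  2 × C: 1 H each → 2
  2 × O: no H
  1 × C: 3 H
  1 × N (charge +1): 3 H
  1 × S: 1 H
  1 × S: no H
  Total hydrogens = 18.
Net charge +1.
Molecular formula: C10H18NO5S2+

C10H18NO5S2+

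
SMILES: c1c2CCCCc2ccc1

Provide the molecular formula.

Heavy atoms from the SMILES: 10 C.
Implicit hydrogens by atom environment:
  4 × C: 2 H each → 8
  4 × C (aromatic): 1 H each → 4
  2 × C (aromatic): no H
  Total hydrogens = 12.
Molecular formula: C10H12

C10H12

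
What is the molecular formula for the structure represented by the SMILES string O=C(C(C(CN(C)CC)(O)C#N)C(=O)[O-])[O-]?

Heavy atoms from the SMILES: 9 C, 2 N, 5 O.
Implicit hydrogens by atom environment:
  4 × C: no H
  2 × C: 3 H each → 6
  2 × C: 2 H each → 4
  2 × N: no H
  2 × O: no H
  2 × O (charge -1): no H
  1 × C: 1 H
  1 × O: 1 H
  Total hydrogens = 12.
Net charge -2.
Molecular formula: [C9H12N2O5]2-

[C9H12N2O5]2-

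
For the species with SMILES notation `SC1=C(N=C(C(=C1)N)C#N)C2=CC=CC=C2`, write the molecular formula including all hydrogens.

Heavy atoms from the SMILES: 12 C, 3 N, 1 S.
Implicit hydrogens by atom environment:
  6 × C (aromatic): 1 H each → 6
  5 × C (aromatic): no H
  1 × C: no H
  1 × N: 2 H
  1 × N (aromatic): no H
  1 × N: no H
  1 × S: 1 H
  Total hydrogens = 9.
Molecular formula: C12H9N3S

C12H9N3S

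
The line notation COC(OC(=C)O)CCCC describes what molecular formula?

C8H16O3

Heavy atoms from the SMILES: 8 C, 3 O.
Implicit hydrogens by atom environment:
  4 × C: 2 H each → 8
  2 × C: 3 H each → 6
  2 × O: no H
  1 × C: 1 H
  1 × C: no H
  1 × O: 1 H
  Total hydrogens = 16.
Molecular formula: C8H16O3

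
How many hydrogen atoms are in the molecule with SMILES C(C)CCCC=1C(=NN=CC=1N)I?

14

Hydrogens are implicit in SMILES; fill each atom to its normal valence:
  4 × C: 2 H each → 8
  3 × C (aromatic): no H
  2 × N (aromatic): no H
  1 × C: 3 H
  1 × C (aromatic): 1 H
  1 × I: no H
  1 × N: 2 H
  Total hydrogens = 14.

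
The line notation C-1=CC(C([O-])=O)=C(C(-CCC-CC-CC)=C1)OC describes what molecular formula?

C15H21O3-

Heavy atoms from the SMILES: 15 C, 3 O.
Implicit hydrogens by atom environment:
  6 × C: 2 H each → 12
  3 × C (aromatic): 1 H each → 3
  3 × C (aromatic): no H
  2 × C: 3 H each → 6
  2 × O: no H
  1 × C: no H
  1 × O (charge -1): no H
  Total hydrogens = 21.
Net charge -1.
Molecular formula: C15H21O3-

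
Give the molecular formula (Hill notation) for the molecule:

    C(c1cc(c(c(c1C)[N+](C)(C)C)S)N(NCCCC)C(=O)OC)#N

C17H27N4O2S+

Heavy atoms from the SMILES: 17 C, 4 N, 2 O, 1 S.
Implicit hydrogens by atom environment:
  6 × C: 3 H each → 18
  5 × C (aromatic): no H
  3 × C: 2 H each → 6
  2 × C: no H
  2 × N: no H
  2 × O: no H
  1 × C (aromatic): 1 H
  1 × N: 1 H
  1 × N (charge +1): no H
  1 × S: 1 H
  Total hydrogens = 27.
Net charge +1.
Molecular formula: C17H27N4O2S+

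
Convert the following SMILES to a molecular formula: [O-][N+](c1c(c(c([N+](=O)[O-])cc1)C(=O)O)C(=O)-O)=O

C8H4N2O8

Heavy atoms from the SMILES: 8 C, 2 N, 8 O.
Implicit hydrogens by atom environment:
  4 × C (aromatic): no H
  4 × O: no H
  2 × C (aromatic): 1 H each → 2
  2 × C: no H
  2 × N (charge +1): no H
  2 × O: 1 H each → 2
  2 × O (charge -1): no H
  Total hydrogens = 4.
Molecular formula: C8H4N2O8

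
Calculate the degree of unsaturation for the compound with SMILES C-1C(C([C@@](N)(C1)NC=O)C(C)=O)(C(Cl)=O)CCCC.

Molecular formula from the SMILES: C13H21ClN2O3.
DoU = (2C + 2 + N − H − X)/2 = (2·13 + 2 + 2 − 21 − 1)/2 = 8/2 = 4.
(Structurally: 1 ring(s) + 3 π bond(s) = 4.)

4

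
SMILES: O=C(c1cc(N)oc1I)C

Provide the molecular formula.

C6H6INO2

Heavy atoms from the SMILES: 6 C, 1 I, 1 N, 2 O.
Implicit hydrogens by atom environment:
  3 × C (aromatic): no H
  1 × C: 3 H
  1 × C (aromatic): 1 H
  1 × C: no H
  1 × I: no H
  1 × N: 2 H
  1 × O (aromatic): no H
  1 × O: no H
  Total hydrogens = 6.
Molecular formula: C6H6INO2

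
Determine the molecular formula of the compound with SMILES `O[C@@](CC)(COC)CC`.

C7H16O2

Heavy atoms from the SMILES: 7 C, 2 O.
Implicit hydrogens by atom environment:
  3 × C: 3 H each → 9
  3 × C: 2 H each → 6
  1 × C: no H
  1 × O: 1 H
  1 × O: no H
  Total hydrogens = 16.
Molecular formula: C7H16O2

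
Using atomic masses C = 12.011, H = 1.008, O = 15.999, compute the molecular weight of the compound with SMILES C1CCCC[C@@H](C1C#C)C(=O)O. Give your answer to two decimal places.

Molecular formula: C10H14O2.
M = 10×12.011 + 14×1.008 + 2×15.999 = 166.22 g/mol.

166.22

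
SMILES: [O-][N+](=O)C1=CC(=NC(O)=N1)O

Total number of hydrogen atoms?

3

Hydrogens are implicit in SMILES; fill each atom to its normal valence:
  3 × C (aromatic): no H
  2 × N (aromatic): no H
  2 × O: 1 H each → 2
  1 × C (aromatic): 1 H
  1 × N (charge +1): no H
  1 × O: no H
  1 × O (charge -1): no H
  Total hydrogens = 3.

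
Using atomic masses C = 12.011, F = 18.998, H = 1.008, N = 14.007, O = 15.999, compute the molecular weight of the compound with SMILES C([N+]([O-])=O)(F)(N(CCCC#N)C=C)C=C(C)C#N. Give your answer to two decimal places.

252.25

Molecular formula: C11H13FN4O2.
M = 11×12.011 + 1×18.998 + 13×1.008 + 4×14.007 + 2×15.999 = 252.25 g/mol.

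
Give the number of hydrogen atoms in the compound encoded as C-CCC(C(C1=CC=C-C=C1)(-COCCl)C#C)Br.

Hydrogens are implicit in SMILES; fill each atom to its normal valence:
  5 × C (aromatic): 1 H each → 5
  4 × C: 2 H each → 8
  2 × C: 1 H each → 2
  2 × C: no H
  1 × Br: no H
  1 × C: 3 H
  1 × C (aromatic): no H
  1 × Cl: no H
  1 × O: no H
  Total hydrogens = 18.

18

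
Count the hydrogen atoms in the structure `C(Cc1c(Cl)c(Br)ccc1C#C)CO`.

10

Hydrogens are implicit in SMILES; fill each atom to its normal valence:
  4 × C (aromatic): no H
  3 × C: 2 H each → 6
  2 × C (aromatic): 1 H each → 2
  1 × Br: no H
  1 × C: 1 H
  1 × C: no H
  1 × Cl: no H
  1 × O: 1 H
  Total hydrogens = 10.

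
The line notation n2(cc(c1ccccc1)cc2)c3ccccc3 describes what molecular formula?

Heavy atoms from the SMILES: 16 C, 1 N.
Implicit hydrogens by atom environment:
  13 × C (aromatic): 1 H each → 13
  3 × C (aromatic): no H
  1 × N (aromatic): no H
  Total hydrogens = 13.
Molecular formula: C16H13N

C16H13N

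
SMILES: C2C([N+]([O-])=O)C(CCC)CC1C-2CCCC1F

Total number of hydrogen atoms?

Hydrogens are implicit in SMILES; fill each atom to its normal valence:
  7 × C: 2 H each → 14
  5 × C: 1 H each → 5
  1 × C: 3 H
  1 × F: no H
  1 × N (charge +1): no H
  1 × O: no H
  1 × O (charge -1): no H
  Total hydrogens = 22.

22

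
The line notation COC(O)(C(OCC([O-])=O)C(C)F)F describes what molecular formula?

Heavy atoms from the SMILES: 7 C, 2 F, 5 O.
Implicit hydrogens by atom environment:
  3 × O: no H
  2 × C: 3 H each → 6
  2 × C: 1 H each → 2
  2 × C: no H
  2 × F: no H
  1 × C: 2 H
  1 × O: 1 H
  1 × O (charge -1): no H
  Total hydrogens = 11.
Net charge -1.
Molecular formula: C7H11F2O5-

C7H11F2O5-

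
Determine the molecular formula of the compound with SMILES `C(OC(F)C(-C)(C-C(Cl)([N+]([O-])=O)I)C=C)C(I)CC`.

C11H17ClFI2NO3

Heavy atoms from the SMILES: 11 C, 1 Cl, 1 F, 2 I, 1 N, 3 O.
Implicit hydrogens by atom environment:
  4 × C: 2 H each → 8
  3 × C: 1 H each → 3
  2 × C: 3 H each → 6
  2 × C: no H
  2 × I: no H
  2 × O: no H
  1 × Cl: no H
  1 × F: no H
  1 × N (charge +1): no H
  1 × O (charge -1): no H
  Total hydrogens = 17.
Molecular formula: C11H17ClFI2NO3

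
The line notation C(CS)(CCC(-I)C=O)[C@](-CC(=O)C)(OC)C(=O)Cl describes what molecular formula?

C12H18ClIO4S

Heavy atoms from the SMILES: 12 C, 1 Cl, 1 I, 4 O, 1 S.
Implicit hydrogens by atom environment:
  4 × C: 2 H each → 8
  4 × O: no H
  3 × C: 1 H each → 3
  3 × C: no H
  2 × C: 3 H each → 6
  1 × Cl: no H
  1 × I: no H
  1 × S: 1 H
  Total hydrogens = 18.
Molecular formula: C12H18ClIO4S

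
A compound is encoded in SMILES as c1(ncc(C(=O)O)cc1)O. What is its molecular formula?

Heavy atoms from the SMILES: 6 C, 1 N, 3 O.
Implicit hydrogens by atom environment:
  3 × C (aromatic): 1 H each → 3
  2 × C (aromatic): no H
  2 × O: 1 H each → 2
  1 × C: no H
  1 × N (aromatic): no H
  1 × O: no H
  Total hydrogens = 5.
Molecular formula: C6H5NO3

C6H5NO3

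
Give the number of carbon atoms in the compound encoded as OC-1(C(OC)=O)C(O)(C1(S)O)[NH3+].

5

The symbol for carbon appears 5 times in the SMILES.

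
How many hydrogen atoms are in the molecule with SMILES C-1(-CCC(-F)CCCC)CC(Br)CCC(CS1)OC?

28

Hydrogens are implicit in SMILES; fill each atom to its normal valence:
  9 × C: 2 H each → 18
  4 × C: 1 H each → 4
  2 × C: 3 H each → 6
  1 × Br: no H
  1 × F: no H
  1 × O: no H
  1 × S: no H
  Total hydrogens = 28.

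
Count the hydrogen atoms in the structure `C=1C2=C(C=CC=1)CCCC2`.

Hydrogens are implicit in SMILES; fill each atom to its normal valence:
  4 × C: 2 H each → 8
  4 × C (aromatic): 1 H each → 4
  2 × C (aromatic): no H
  Total hydrogens = 12.

12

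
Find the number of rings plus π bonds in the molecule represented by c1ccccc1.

Molecular formula from the SMILES: C6H6.
DoU = (2C + 2 + N − H − X)/2 = (2·6 + 2 + 0 − 6 − 0)/2 = 8/2 = 4.
(Structurally: 1 ring(s) + 3 π bond(s) = 4.)

4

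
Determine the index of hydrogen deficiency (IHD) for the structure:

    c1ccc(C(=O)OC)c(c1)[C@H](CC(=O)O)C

Molecular formula from the SMILES: C12H14O4.
DoU = (2C + 2 + N − H − X)/2 = (2·12 + 2 + 0 − 14 − 0)/2 = 12/2 = 6.
(Structurally: 1 ring(s) + 5 π bond(s) = 6.)

6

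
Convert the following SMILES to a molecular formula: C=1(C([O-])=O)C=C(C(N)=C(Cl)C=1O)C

Heavy atoms from the SMILES: 8 C, 1 Cl, 1 N, 3 O.
Implicit hydrogens by atom environment:
  5 × C (aromatic): no H
  1 × C: 3 H
  1 × C (aromatic): 1 H
  1 × C: no H
  1 × Cl: no H
  1 × N: 2 H
  1 × O: 1 H
  1 × O: no H
  1 × O (charge -1): no H
  Total hydrogens = 7.
Net charge -1.
Molecular formula: C8H7ClNO3-

C8H7ClNO3-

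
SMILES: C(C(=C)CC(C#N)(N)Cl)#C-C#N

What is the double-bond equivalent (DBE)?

7

Molecular formula from the SMILES: C8H6ClN3.
DoU = (2C + 2 + N − H − X)/2 = (2·8 + 2 + 3 − 6 − 1)/2 = 14/2 = 7.
(Structurally: 0 ring(s) + 7 π bond(s) = 7.)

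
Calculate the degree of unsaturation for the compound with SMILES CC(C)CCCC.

Molecular formula from the SMILES: C7H16.
DoU = (2C + 2 + N − H − X)/2 = (2·7 + 2 + 0 − 16 − 0)/2 = 0/2 = 0.
(Structurally: 0 ring(s) + 0 π bond(s) = 0.)

0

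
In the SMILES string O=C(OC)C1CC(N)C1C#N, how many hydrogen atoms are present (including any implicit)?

Hydrogens are implicit in SMILES; fill each atom to its normal valence:
  3 × C: 1 H each → 3
  2 × C: no H
  2 × O: no H
  1 × C: 3 H
  1 × C: 2 H
  1 × N: 2 H
  1 × N: no H
  Total hydrogens = 10.

10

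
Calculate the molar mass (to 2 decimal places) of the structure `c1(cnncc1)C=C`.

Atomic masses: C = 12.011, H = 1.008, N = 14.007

Molecular formula: C6H6N2.
M = 6×12.011 + 6×1.008 + 2×14.007 = 106.13 g/mol.

106.13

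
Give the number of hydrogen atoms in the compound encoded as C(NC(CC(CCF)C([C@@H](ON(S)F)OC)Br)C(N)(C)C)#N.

23

Hydrogens are implicit in SMILES; fill each atom to its normal valence:
  4 × C: 1 H each → 4
  3 × C: 3 H each → 9
  3 × C: 2 H each → 6
  2 × C: no H
  2 × F: no H
  2 × N: no H
  2 × O: no H
  1 × Br: no H
  1 × N: 2 H
  1 × N: 1 H
  1 × S: 1 H
  Total hydrogens = 23.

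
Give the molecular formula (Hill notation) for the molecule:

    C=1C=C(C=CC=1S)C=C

Heavy atoms from the SMILES: 8 C, 1 S.
Implicit hydrogens by atom environment:
  4 × C (aromatic): 1 H each → 4
  2 × C (aromatic): no H
  1 × C: 2 H
  1 × C: 1 H
  1 × S: 1 H
  Total hydrogens = 8.
Molecular formula: C8H8S

C8H8S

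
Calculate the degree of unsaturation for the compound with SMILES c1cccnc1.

4

Molecular formula from the SMILES: C5H5N.
DoU = (2C + 2 + N − H − X)/2 = (2·5 + 2 + 1 − 5 − 0)/2 = 8/2 = 4.
(Structurally: 1 ring(s) + 3 π bond(s) = 4.)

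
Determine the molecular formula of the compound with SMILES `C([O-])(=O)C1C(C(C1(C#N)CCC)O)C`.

Heavy atoms from the SMILES: 10 C, 1 N, 3 O.
Implicit hydrogens by atom environment:
  3 × C: 1 H each → 3
  3 × C: no H
  2 × C: 3 H each → 6
  2 × C: 2 H each → 4
  1 × N: no H
  1 × O: 1 H
  1 × O: no H
  1 × O (charge -1): no H
  Total hydrogens = 14.
Net charge -1.
Molecular formula: C10H14NO3-

C10H14NO3-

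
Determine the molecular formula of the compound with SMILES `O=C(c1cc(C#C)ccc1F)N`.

C9H6FNO

Heavy atoms from the SMILES: 9 C, 1 F, 1 N, 1 O.
Implicit hydrogens by atom environment:
  3 × C (aromatic): 1 H each → 3
  3 × C (aromatic): no H
  2 × C: no H
  1 × C: 1 H
  1 × F: no H
  1 × N: 2 H
  1 × O: no H
  Total hydrogens = 6.
Molecular formula: C9H6FNO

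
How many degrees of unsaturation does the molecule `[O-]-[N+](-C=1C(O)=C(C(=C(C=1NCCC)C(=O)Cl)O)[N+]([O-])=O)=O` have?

Molecular formula from the SMILES: C10H10ClN3O7.
DoU = (2C + 2 + N − H − X)/2 = (2·10 + 2 + 3 − 10 − 1)/2 = 14/2 = 7.
(Structurally: 1 ring(s) + 6 π bond(s) = 7.)

7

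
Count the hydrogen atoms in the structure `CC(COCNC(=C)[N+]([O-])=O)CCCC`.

20

Hydrogens are implicit in SMILES; fill each atom to its normal valence:
  6 × C: 2 H each → 12
  2 × C: 3 H each → 6
  2 × O: no H
  1 × C: 1 H
  1 × C: no H
  1 × N: 1 H
  1 × N (charge +1): no H
  1 × O (charge -1): no H
  Total hydrogens = 20.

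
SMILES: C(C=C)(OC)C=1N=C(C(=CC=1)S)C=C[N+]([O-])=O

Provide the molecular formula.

C11H12N2O3S

Heavy atoms from the SMILES: 11 C, 2 N, 3 O, 1 S.
Implicit hydrogens by atom environment:
  4 × C: 1 H each → 4
  3 × C (aromatic): no H
  2 × C (aromatic): 1 H each → 2
  2 × O: no H
  1 × C: 3 H
  1 × C: 2 H
  1 × N (aromatic): no H
  1 × N (charge +1): no H
  1 × O (charge -1): no H
  1 × S: 1 H
  Total hydrogens = 12.
Molecular formula: C11H12N2O3S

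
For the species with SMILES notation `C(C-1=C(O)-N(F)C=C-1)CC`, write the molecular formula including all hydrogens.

C7H10FNO

Heavy atoms from the SMILES: 7 C, 1 F, 1 N, 1 O.
Implicit hydrogens by atom environment:
  2 × C: 2 H each → 4
  2 × C (aromatic): 1 H each → 2
  2 × C (aromatic): no H
  1 × C: 3 H
  1 × F: no H
  1 × N (aromatic): no H
  1 × O: 1 H
  Total hydrogens = 10.
Molecular formula: C7H10FNO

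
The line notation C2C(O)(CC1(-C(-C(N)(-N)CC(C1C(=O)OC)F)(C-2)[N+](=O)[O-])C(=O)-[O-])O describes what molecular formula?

Heavy atoms from the SMILES: 13 C, 1 F, 3 N, 8 O.
Implicit hydrogens by atom environment:
  6 × C: no H
  4 × C: 2 H each → 8
  4 × O: no H
  2 × C: 1 H each → 2
  2 × N: 2 H each → 4
  2 × O: 1 H each → 2
  2 × O (charge -1): no H
  1 × C: 3 H
  1 × F: no H
  1 × N (charge +1): no H
  Total hydrogens = 19.
Net charge -1.
Molecular formula: C13H19FN3O8-

C13H19FN3O8-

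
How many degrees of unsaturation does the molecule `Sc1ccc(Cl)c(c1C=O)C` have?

Molecular formula from the SMILES: C8H7ClOS.
DoU = (2C + 2 + N − H − X)/2 = (2·8 + 2 + 0 − 7 − 1)/2 = 10/2 = 5.
(Structurally: 1 ring(s) + 4 π bond(s) = 5.)

5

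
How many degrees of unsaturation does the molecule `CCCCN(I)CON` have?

0

Molecular formula from the SMILES: C5H13IN2O.
DoU = (2C + 2 + N − H − X)/2 = (2·5 + 2 + 2 − 13 − 1)/2 = 0/2 = 0.
(Structurally: 0 ring(s) + 0 π bond(s) = 0.)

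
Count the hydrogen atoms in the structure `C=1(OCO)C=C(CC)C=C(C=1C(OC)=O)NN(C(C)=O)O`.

18

Hydrogens are implicit in SMILES; fill each atom to its normal valence:
  4 × C (aromatic): no H
  4 × O: no H
  3 × C: 3 H each → 9
  2 × C: 2 H each → 4
  2 × C (aromatic): 1 H each → 2
  2 × C: no H
  2 × O: 1 H each → 2
  1 × N: 1 H
  1 × N: no H
  Total hydrogens = 18.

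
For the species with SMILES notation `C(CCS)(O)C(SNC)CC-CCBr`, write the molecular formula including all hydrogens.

Heavy atoms from the SMILES: 1 Br, 9 C, 1 N, 1 O, 2 S.
Implicit hydrogens by atom environment:
  6 × C: 2 H each → 12
  2 × C: 1 H each → 2
  1 × Br: no H
  1 × C: 3 H
  1 × N: 1 H
  1 × O: 1 H
  1 × S: 1 H
  1 × S: no H
  Total hydrogens = 20.
Molecular formula: C9H20BrNOS2

C9H20BrNOS2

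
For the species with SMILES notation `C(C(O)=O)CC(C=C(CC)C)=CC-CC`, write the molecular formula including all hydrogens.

Heavy atoms from the SMILES: 13 C, 2 O.
Implicit hydrogens by atom environment:
  5 × C: 2 H each → 10
  3 × C: 3 H each → 9
  3 × C: no H
  2 × C: 1 H each → 2
  1 × O: 1 H
  1 × O: no H
  Total hydrogens = 22.
Molecular formula: C13H22O2

C13H22O2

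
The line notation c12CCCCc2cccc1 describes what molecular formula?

Heavy atoms from the SMILES: 10 C.
Implicit hydrogens by atom environment:
  4 × C: 2 H each → 8
  4 × C (aromatic): 1 H each → 4
  2 × C (aromatic): no H
  Total hydrogens = 12.
Molecular formula: C10H12

C10H12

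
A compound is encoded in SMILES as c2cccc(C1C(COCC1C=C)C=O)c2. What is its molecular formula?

C14H16O2

Heavy atoms from the SMILES: 14 C, 2 O.
Implicit hydrogens by atom environment:
  5 × C: 1 H each → 5
  5 × C (aromatic): 1 H each → 5
  3 × C: 2 H each → 6
  2 × O: no H
  1 × C (aromatic): no H
  Total hydrogens = 16.
Molecular formula: C14H16O2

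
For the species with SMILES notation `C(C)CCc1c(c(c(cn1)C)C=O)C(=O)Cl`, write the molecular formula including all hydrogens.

C12H14ClNO2

Heavy atoms from the SMILES: 12 C, 1 Cl, 1 N, 2 O.
Implicit hydrogens by atom environment:
  4 × C (aromatic): no H
  3 × C: 2 H each → 6
  2 × C: 3 H each → 6
  2 × O: no H
  1 × C (aromatic): 1 H
  1 × C: 1 H
  1 × C: no H
  1 × Cl: no H
  1 × N (aromatic): no H
  Total hydrogens = 14.
Molecular formula: C12H14ClNO2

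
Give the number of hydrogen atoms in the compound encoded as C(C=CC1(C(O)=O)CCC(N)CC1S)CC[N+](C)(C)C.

Hydrogens are implicit in SMILES; fill each atom to its normal valence:
  6 × C: 2 H each → 12
  4 × C: 1 H each → 4
  3 × C: 3 H each → 9
  2 × C: no H
  1 × N: 2 H
  1 × N (charge +1): no H
  1 × O: 1 H
  1 × O: no H
  1 × S: 1 H
  Total hydrogens = 29.

29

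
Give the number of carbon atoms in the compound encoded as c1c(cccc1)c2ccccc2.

12

The symbol for carbon appears 12 times in the SMILES. Lowercase c denotes aromatic carbon and counts toward C.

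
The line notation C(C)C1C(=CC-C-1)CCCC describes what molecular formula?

Heavy atoms from the SMILES: 11 C.
Implicit hydrogens by atom environment:
  6 × C: 2 H each → 12
  2 × C: 3 H each → 6
  2 × C: 1 H each → 2
  1 × C: no H
  Total hydrogens = 20.
Molecular formula: C11H20

C11H20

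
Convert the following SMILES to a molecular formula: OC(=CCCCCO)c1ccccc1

C12H16O2

Heavy atoms from the SMILES: 12 C, 2 O.
Implicit hydrogens by atom environment:
  5 × C (aromatic): 1 H each → 5
  4 × C: 2 H each → 8
  2 × O: 1 H each → 2
  1 × C: 1 H
  1 × C: no H
  1 × C (aromatic): no H
  Total hydrogens = 16.
Molecular formula: C12H16O2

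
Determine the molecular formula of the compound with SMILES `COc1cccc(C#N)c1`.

Heavy atoms from the SMILES: 8 C, 1 N, 1 O.
Implicit hydrogens by atom environment:
  4 × C (aromatic): 1 H each → 4
  2 × C (aromatic): no H
  1 × C: 3 H
  1 × C: no H
  1 × N: no H
  1 × O: no H
  Total hydrogens = 7.
Molecular formula: C8H7NO

C8H7NO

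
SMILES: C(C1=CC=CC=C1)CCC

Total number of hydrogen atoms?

14

Hydrogens are implicit in SMILES; fill each atom to its normal valence:
  5 × C (aromatic): 1 H each → 5
  3 × C: 2 H each → 6
  1 × C: 3 H
  1 × C (aromatic): no H
  Total hydrogens = 14.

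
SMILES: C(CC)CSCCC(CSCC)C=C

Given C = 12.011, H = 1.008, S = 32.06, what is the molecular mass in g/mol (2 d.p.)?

Molecular formula: C12H24S2.
M = 12×12.011 + 24×1.008 + 2×32.06 = 232.44 g/mol.

232.44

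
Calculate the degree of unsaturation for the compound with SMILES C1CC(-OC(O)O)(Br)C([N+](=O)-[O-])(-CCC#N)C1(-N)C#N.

6

Molecular formula from the SMILES: C10H13BrN4O5.
DoU = (2C + 2 + N − H − X)/2 = (2·10 + 2 + 4 − 13 − 1)/2 = 12/2 = 6.
(Structurally: 1 ring(s) + 5 π bond(s) = 6.)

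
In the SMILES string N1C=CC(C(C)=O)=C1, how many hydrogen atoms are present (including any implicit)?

7

Hydrogens are implicit in SMILES; fill each atom to its normal valence:
  3 × C (aromatic): 1 H each → 3
  1 × C: 3 H
  1 × C (aromatic): no H
  1 × C: no H
  1 × N (aromatic): 1 H
  1 × O: no H
  Total hydrogens = 7.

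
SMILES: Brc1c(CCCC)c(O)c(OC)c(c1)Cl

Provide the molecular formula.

C11H14BrClO2

Heavy atoms from the SMILES: 1 Br, 11 C, 1 Cl, 2 O.
Implicit hydrogens by atom environment:
  5 × C (aromatic): no H
  3 × C: 2 H each → 6
  2 × C: 3 H each → 6
  1 × Br: no H
  1 × C (aromatic): 1 H
  1 × Cl: no H
  1 × O: 1 H
  1 × O: no H
  Total hydrogens = 14.
Molecular formula: C11H14BrClO2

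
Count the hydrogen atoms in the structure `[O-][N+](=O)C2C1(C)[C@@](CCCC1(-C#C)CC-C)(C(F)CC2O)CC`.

Hydrogens are implicit in SMILES; fill each atom to its normal valence:
  7 × C: 2 H each → 14
  4 × C: 1 H each → 4
  4 × C: no H
  3 × C: 3 H each → 9
  1 × F: no H
  1 × N (charge +1): no H
  1 × O: 1 H
  1 × O: no H
  1 × O (charge -1): no H
  Total hydrogens = 28.

28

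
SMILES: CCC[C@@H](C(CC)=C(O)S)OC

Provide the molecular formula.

Heavy atoms from the SMILES: 9 C, 2 O, 1 S.
Implicit hydrogens by atom environment:
  3 × C: 3 H each → 9
  3 × C: 2 H each → 6
  2 × C: no H
  1 × C: 1 H
  1 × O: 1 H
  1 × O: no H
  1 × S: 1 H
  Total hydrogens = 18.
Molecular formula: C9H18O2S

C9H18O2S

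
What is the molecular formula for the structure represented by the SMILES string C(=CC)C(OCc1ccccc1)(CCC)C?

C15H22O

Heavy atoms from the SMILES: 15 C, 1 O.
Implicit hydrogens by atom environment:
  5 × C (aromatic): 1 H each → 5
  3 × C: 3 H each → 9
  3 × C: 2 H each → 6
  2 × C: 1 H each → 2
  1 × C: no H
  1 × C (aromatic): no H
  1 × O: no H
  Total hydrogens = 22.
Molecular formula: C15H22O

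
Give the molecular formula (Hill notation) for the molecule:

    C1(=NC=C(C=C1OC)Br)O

C6H6BrNO2

Heavy atoms from the SMILES: 1 Br, 6 C, 1 N, 2 O.
Implicit hydrogens by atom environment:
  3 × C (aromatic): no H
  2 × C (aromatic): 1 H each → 2
  1 × Br: no H
  1 × C: 3 H
  1 × N (aromatic): no H
  1 × O: 1 H
  1 × O: no H
  Total hydrogens = 6.
Molecular formula: C6H6BrNO2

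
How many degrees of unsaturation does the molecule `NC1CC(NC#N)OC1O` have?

3

Molecular formula from the SMILES: C5H9N3O2.
DoU = (2C + 2 + N − H − X)/2 = (2·5 + 2 + 3 − 9 − 0)/2 = 6/2 = 3.
(Structurally: 1 ring(s) + 2 π bond(s) = 3.)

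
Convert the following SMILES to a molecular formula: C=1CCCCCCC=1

C8H14

Heavy atoms from the SMILES: 8 C.
Implicit hydrogens by atom environment:
  6 × C: 2 H each → 12
  2 × C: 1 H each → 2
  Total hydrogens = 14.
Molecular formula: C8H14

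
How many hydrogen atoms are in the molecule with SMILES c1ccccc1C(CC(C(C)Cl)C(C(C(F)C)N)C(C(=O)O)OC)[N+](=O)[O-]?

Hydrogens are implicit in SMILES; fill each atom to its normal valence:
  7 × C: 1 H each → 7
  5 × C (aromatic): 1 H each → 5
  3 × C: 3 H each → 9
  3 × O: no H
  1 × C: 2 H
  1 × C (aromatic): no H
  1 × C: no H
  1 × Cl: no H
  1 × F: no H
  1 × N: 2 H
  1 × N (charge +1): no H
  1 × O: 1 H
  1 × O (charge -1): no H
  Total hydrogens = 26.

26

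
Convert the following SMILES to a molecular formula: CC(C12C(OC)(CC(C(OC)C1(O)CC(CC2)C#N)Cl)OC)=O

Heavy atoms from the SMILES: 16 C, 1 Cl, 1 N, 5 O.
Implicit hydrogens by atom environment:
  5 × C: no H
  4 × C: 3 H each → 12
  4 × C: 2 H each → 8
  4 × O: no H
  3 × C: 1 H each → 3
  1 × Cl: no H
  1 × N: no H
  1 × O: 1 H
  Total hydrogens = 24.
Molecular formula: C16H24ClNO5

C16H24ClNO5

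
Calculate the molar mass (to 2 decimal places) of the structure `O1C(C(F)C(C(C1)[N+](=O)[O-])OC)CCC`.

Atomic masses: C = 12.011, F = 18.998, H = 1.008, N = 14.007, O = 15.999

221.23

Molecular formula: C9H16FNO4.
M = 9×12.011 + 1×18.998 + 16×1.008 + 1×14.007 + 4×15.999 = 221.23 g/mol.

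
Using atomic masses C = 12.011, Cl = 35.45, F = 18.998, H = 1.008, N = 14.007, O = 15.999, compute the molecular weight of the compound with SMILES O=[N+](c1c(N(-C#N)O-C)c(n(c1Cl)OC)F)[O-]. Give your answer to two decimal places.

Molecular formula: C7H6ClFN4O4.
M = 7×12.011 + 1×35.45 + 1×18.998 + 6×1.008 + 4×14.007 + 4×15.999 = 264.60 g/mol.

264.60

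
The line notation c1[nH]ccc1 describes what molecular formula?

Heavy atoms from the SMILES: 4 C, 1 N.
Implicit hydrogens by atom environment:
  4 × C (aromatic): 1 H each → 4
  1 × N (aromatic): 1 H
  Total hydrogens = 5.
Molecular formula: C4H5N

C4H5N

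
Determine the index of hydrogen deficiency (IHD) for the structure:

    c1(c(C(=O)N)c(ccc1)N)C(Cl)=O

6

Molecular formula from the SMILES: C8H7ClN2O2.
DoU = (2C + 2 + N − H − X)/2 = (2·8 + 2 + 2 − 7 − 1)/2 = 12/2 = 6.
(Structurally: 1 ring(s) + 5 π bond(s) = 6.)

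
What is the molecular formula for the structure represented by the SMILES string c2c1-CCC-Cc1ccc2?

Heavy atoms from the SMILES: 10 C.
Implicit hydrogens by atom environment:
  4 × C: 2 H each → 8
  4 × C (aromatic): 1 H each → 4
  2 × C (aromatic): no H
  Total hydrogens = 12.
Molecular formula: C10H12

C10H12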